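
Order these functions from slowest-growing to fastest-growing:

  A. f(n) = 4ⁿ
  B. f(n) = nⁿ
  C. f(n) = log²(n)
C < A < B

Comparing growth rates:
C = log²(n) is O(log² n)
A = 4ⁿ is O(4ⁿ)
B = nⁿ is O(nⁿ)

Therefore, the order from slowest to fastest is: C < A < B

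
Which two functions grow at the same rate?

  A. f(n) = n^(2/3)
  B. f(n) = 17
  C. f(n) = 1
B and C

Examining each function:
  A. n^(2/3) is O(n^(2/3))
  B. 17 is O(1)
  C. 1 is O(1)

Functions B and C both have the same complexity class.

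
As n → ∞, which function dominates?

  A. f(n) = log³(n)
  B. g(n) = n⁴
B

f(n) = log³(n) is O(log³ n), while g(n) = n⁴ is O(n⁴).
Since O(n⁴) grows faster than O(log³ n), g(n) dominates.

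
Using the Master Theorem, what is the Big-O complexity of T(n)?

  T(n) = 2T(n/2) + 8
Θ(n)

Master Theorem: a = 2, b = 2, f(n) = 8.
Compute the critical exponent d = log₂(2) = 1.
Compare f(n) = Θ(1) against n^d:
  k = 0 < d = 1, so f(n) = O(n^(d-ε)) — Case 1.
  The recursion cost dominates: T(n) = Θ(n^d) = Θ(n).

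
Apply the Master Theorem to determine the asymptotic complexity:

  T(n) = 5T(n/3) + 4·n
Θ(n^log₃(5))

Master Theorem: a = 5, b = 3, f(n) = 4·n.
Compute the critical exponent d = log₃(5) = 1.465.
Compare f(n) = Θ(n) against n^d:
  k = 1 < d = 1.465, so f(n) = O(n^(d-ε)) — Case 1.
  The recursion cost dominates: T(n) = Θ(n^d) = Θ(n^log₃(5)).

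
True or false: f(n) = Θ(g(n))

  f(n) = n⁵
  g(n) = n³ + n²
False

f(n) = n⁵ is O(n⁵), and g(n) = n³ + n² is O(n³).
Since they have different growth rates, f(n) = Θ(g(n)) is false.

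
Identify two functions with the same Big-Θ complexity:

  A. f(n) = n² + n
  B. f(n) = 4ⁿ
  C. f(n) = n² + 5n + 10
A and C

Examining each function:
  A. n² + n is O(n²)
  B. 4ⁿ is O(4ⁿ)
  C. n² + 5n + 10 is O(n²)

Functions A and C both have the same complexity class.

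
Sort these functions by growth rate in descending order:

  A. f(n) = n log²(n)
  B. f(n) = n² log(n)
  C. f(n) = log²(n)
B > A > C

Comparing growth rates:
B = n² log(n) is O(n² log n)
A = n log²(n) is O(n log² n)
C = log²(n) is O(log² n)

Therefore, the order from fastest to slowest is: B > A > C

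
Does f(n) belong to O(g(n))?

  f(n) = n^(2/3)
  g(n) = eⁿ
True

f(n) = n^(2/3) is O(n^(2/3)), and g(n) = eⁿ is O(eⁿ).
Since O(n^(2/3)) ⊆ O(eⁿ) (f grows no faster than g), f(n) = O(g(n)) is true.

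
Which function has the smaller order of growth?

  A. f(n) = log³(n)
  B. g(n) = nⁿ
A

f(n) = log³(n) is O(log³ n), while g(n) = nⁿ is O(nⁿ).
Since O(log³ n) grows slower than O(nⁿ), f(n) is dominated.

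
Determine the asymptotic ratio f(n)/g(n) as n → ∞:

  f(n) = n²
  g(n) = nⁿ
0

Since n² (O(n²)) grows slower than nⁿ (O(nⁿ)),
the ratio f(n)/g(n) → 0 as n → ∞.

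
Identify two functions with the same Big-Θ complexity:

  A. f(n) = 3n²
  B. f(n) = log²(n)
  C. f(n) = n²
A and C

Examining each function:
  A. 3n² is O(n²)
  B. log²(n) is O(log² n)
  C. n² is O(n²)

Functions A and C both have the same complexity class.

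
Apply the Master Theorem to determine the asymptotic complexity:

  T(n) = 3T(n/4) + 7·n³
Θ(n³)

Master Theorem: a = 3, b = 4, f(n) = 7·n³.
Compute the critical exponent d = log₄(3) = 0.792.
Compare f(n) = Θ(n³) against n^d:
  k = 3 > d = 0.792, so f(n) = Ω(n^(d+ε)) — Case 3.
  Regularity: a·(n/b)^3/n^3 = a/b^3 = 3/64 < 1 ✓.
  The top-level work dominates: T(n) = Θ(f(n)) = Θ(n³).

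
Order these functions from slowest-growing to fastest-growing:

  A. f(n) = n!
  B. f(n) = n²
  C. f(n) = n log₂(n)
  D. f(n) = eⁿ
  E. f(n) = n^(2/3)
E < C < B < D < A

Comparing growth rates:
E = n^(2/3) is O(n^(2/3))
C = n log₂(n) is O(n log n)
B = n² is O(n²)
D = eⁿ is O(eⁿ)
A = n! is O(n!)

Therefore, the order from slowest to fastest is: E < C < B < D < A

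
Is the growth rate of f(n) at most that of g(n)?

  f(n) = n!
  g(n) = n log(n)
False

f(n) = n! is O(n!), and g(n) = n log(n) is O(n log n).
Since O(n!) grows faster than O(n log n), f(n) = O(g(n)) is false.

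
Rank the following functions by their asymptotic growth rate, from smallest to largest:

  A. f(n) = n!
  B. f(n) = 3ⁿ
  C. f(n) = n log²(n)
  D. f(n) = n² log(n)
C < D < B < A

Comparing growth rates:
C = n log²(n) is O(n log² n)
D = n² log(n) is O(n² log n)
B = 3ⁿ is O(3ⁿ)
A = n! is O(n!)

Therefore, the order from slowest to fastest is: C < D < B < A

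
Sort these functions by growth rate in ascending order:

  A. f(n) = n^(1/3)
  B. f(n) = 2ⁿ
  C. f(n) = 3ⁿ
A < B < C

Comparing growth rates:
A = n^(1/3) is O(n^(1/3))
B = 2ⁿ is O(2ⁿ)
C = 3ⁿ is O(3ⁿ)

Therefore, the order from slowest to fastest is: A < B < C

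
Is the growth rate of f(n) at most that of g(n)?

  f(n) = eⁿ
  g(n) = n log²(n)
False

f(n) = eⁿ is O(eⁿ), and g(n) = n log²(n) is O(n log² n).
Since O(eⁿ) grows faster than O(n log² n), f(n) = O(g(n)) is false.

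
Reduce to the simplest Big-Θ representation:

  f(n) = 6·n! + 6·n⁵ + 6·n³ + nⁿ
Θ(nⁿ)

Order the terms by growth rate: 6·n³ ≺ 6·n⁵ ≺ 6·n! ≺ nⁿ.
The fastest-growing term nⁿ dominates as n → ∞; dropping its constant factor gives Θ(nⁿ).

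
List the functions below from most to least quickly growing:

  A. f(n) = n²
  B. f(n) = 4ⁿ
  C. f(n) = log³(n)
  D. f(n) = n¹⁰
B > D > A > C

Comparing growth rates:
B = 4ⁿ is O(4ⁿ)
D = n¹⁰ is O(n¹⁰)
A = n² is O(n²)
C = log³(n) is O(log³ n)

Therefore, the order from fastest to slowest is: B > D > A > C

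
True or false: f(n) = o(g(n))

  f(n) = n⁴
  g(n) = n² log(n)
False

f(n) = n⁴ is O(n⁴), and g(n) = n² log(n) is O(n² log n).
Since O(n⁴) grows faster than or equal to O(n² log n), f(n) = o(g(n)) is false.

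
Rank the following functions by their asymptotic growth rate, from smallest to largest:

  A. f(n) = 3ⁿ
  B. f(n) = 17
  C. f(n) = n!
B < A < C

Comparing growth rates:
B = 17 is O(1)
A = 3ⁿ is O(3ⁿ)
C = n! is O(n!)

Therefore, the order from slowest to fastest is: B < A < C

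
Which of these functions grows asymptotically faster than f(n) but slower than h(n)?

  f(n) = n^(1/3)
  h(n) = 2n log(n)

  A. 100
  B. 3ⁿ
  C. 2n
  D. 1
C

We need g(n) with n^(1/3) = o(g(n)) and g(n) = o(2n log(n)), i.e. O(n^(1/3)) ≺ g ≺ O(n log n).
Check each option:
  A. 100 — O(1) does not grow strictly faster than f(n)
  B. 3ⁿ — O(3ⁿ) does not grow strictly slower than h(n)
  C. 2n — O(n) is strictly between O(n^(1/3)) and O(n log n) ✓
  D. 1 — O(1) does not grow strictly faster than f(n)

Only option C (2n) lies strictly between.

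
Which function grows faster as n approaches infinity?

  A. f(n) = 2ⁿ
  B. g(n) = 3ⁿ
B

f(n) = 2ⁿ is O(2ⁿ), while g(n) = 3ⁿ is O(3ⁿ).
Since O(3ⁿ) grows faster than O(2ⁿ), g(n) dominates.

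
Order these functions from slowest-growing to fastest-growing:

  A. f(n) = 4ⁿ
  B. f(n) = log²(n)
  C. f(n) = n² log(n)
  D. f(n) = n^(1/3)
B < D < C < A

Comparing growth rates:
B = log²(n) is O(log² n)
D = n^(1/3) is O(n^(1/3))
C = n² log(n) is O(n² log n)
A = 4ⁿ is O(4ⁿ)

Therefore, the order from slowest to fastest is: B < D < C < A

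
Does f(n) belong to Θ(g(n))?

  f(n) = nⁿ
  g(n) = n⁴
False

f(n) = nⁿ is O(nⁿ), and g(n) = n⁴ is O(n⁴).
Since they have different growth rates, f(n) = Θ(g(n)) is false.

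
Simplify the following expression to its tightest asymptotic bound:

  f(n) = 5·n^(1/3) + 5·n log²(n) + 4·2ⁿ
Θ(2ⁿ)

Order the terms by growth rate: 5·n^(1/3) ≺ 5·n log²(n) ≺ 4·2ⁿ.
The fastest-growing term 4·2ⁿ dominates as n → ∞; dropping its constant factor gives Θ(2ⁿ).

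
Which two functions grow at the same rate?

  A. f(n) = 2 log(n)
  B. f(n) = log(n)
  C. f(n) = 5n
A and B

Examining each function:
  A. 2 log(n) is O(log n)
  B. log(n) is O(log n)
  C. 5n is O(n)

Functions A and B both have the same complexity class.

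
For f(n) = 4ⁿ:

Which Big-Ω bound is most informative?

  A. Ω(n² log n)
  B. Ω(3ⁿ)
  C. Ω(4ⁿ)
C

f(n) = 4ⁿ is Ω(4ⁿ).
All listed options are valid Big-Ω bounds (lower bounds),
but Ω(4ⁿ) is the tightest (largest valid bound).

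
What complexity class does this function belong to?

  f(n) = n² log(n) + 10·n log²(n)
O(n² log n)

The dominant term in n² log(n) + 10·n log²(n) is n² log(n), which is Θ(n² log n).
Lower-order terms (10·n log²(n)) are asymptotically negligible.
Constants are absorbed, so the tightest bound is O(n² log n).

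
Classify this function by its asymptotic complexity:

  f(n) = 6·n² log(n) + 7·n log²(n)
O(n² log n)

The dominant term in 6·n² log(n) + 7·n log²(n) is 6·n² log(n), which is Θ(n² log n).
Lower-order terms (7·n log²(n)) are asymptotically negligible.
Constants are absorbed, so the tightest bound is O(n² log n).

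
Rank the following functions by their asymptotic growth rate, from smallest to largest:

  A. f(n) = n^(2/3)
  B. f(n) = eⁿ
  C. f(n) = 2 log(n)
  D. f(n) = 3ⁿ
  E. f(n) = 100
E < C < A < B < D

Comparing growth rates:
E = 100 is O(1)
C = 2 log(n) is O(log n)
A = n^(2/3) is O(n^(2/3))
B = eⁿ is O(eⁿ)
D = 3ⁿ is O(3ⁿ)

Therefore, the order from slowest to fastest is: E < C < A < B < D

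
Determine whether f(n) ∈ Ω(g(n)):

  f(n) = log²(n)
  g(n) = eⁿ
False

f(n) = log²(n) is O(log² n), and g(n) = eⁿ is O(eⁿ).
Since O(log² n) grows slower than O(eⁿ), f(n) = Ω(g(n)) is false.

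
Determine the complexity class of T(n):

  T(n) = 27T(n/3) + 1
Θ(n³)

Master Theorem: a = 27, b = 3, f(n) = 1.
Compute the critical exponent d = log₃(27) = 3.
Compare f(n) = Θ(1) against n^d:
  k = 0 < d = 3, so f(n) = O(n^(d-ε)) — Case 1.
  The recursion cost dominates: T(n) = Θ(n^d) = Θ(n³).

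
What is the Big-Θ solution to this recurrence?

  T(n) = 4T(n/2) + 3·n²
Θ(n² log n)

Master Theorem: a = 4, b = 2, f(n) = 3·n².
Compute the critical exponent d = log₂(4) = 2.
Compare f(n) = Θ(n²) against n^d:
  k = 2 = d, so f(n) = Θ(n^d) — Case 2.
  Work is balanced across levels: T(n) = Θ(n^d log n) = Θ(n² log n).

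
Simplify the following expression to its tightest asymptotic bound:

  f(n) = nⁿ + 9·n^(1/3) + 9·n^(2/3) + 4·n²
Θ(nⁿ)

Order the terms by growth rate: 9·n^(1/3) ≺ 9·n^(2/3) ≺ 4·n² ≺ nⁿ.
The fastest-growing term nⁿ dominates as n → ∞; dropping its constant factor gives Θ(nⁿ).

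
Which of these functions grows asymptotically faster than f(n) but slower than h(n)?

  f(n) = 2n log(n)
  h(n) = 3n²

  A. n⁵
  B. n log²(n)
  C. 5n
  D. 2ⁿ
B

We need g(n) with 2n log(n) = o(g(n)) and g(n) = o(3n²), i.e. O(n log n) ≺ g ≺ O(n²).
Check each option:
  A. n⁵ — O(n⁵) does not grow strictly slower than h(n)
  B. n log²(n) — O(n log² n) is strictly between O(n log n) and O(n²) ✓
  C. 5n — O(n) does not grow strictly faster than f(n)
  D. 2ⁿ — O(2ⁿ) does not grow strictly slower than h(n)

Only option B (n log²(n)) lies strictly between.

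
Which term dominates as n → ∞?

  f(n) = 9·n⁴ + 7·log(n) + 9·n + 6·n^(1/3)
9·n⁴

Looking at each term:
  - 9·n⁴ is O(n⁴)
  - 7·log(n) is O(log n)
  - 9·n is O(n)
  - 6·n^(1/3) is O(n^(1/3))

The term 9·n⁴ (O(n⁴)) grows fastest and dominates all others.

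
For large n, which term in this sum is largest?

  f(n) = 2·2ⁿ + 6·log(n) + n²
2·2ⁿ

Looking at each term:
  - 2·2ⁿ is O(2ⁿ)
  - 6·log(n) is O(log n)
  - n² is O(n²)

The term 2·2ⁿ (O(2ⁿ)) grows fastest and dominates all others.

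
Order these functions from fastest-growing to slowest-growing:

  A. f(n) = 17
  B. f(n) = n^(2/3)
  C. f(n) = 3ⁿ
C > B > A

Comparing growth rates:
C = 3ⁿ is O(3ⁿ)
B = n^(2/3) is O(n^(2/3))
A = 17 is O(1)

Therefore, the order from fastest to slowest is: C > B > A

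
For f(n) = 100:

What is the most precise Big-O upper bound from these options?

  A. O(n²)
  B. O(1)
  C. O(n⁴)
B

f(n) = 100 is O(1).
All listed options are valid Big-O bounds (upper bounds),
but O(1) is the tightest (smallest valid bound).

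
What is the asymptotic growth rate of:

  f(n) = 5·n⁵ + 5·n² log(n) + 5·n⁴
Θ(n⁵)

Order the terms by growth rate: 5·n² log(n) ≺ 5·n⁴ ≺ 5·n⁵.
The fastest-growing term 5·n⁵ dominates as n → ∞; dropping its constant factor gives Θ(n⁵).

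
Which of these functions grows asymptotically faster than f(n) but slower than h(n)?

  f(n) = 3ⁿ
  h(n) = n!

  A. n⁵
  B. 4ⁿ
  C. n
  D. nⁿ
B

We need g(n) with 3ⁿ = o(g(n)) and g(n) = o(n!), i.e. O(3ⁿ) ≺ g ≺ O(n!).
Check each option:
  A. n⁵ — O(n⁵) does not grow strictly faster than f(n)
  B. 4ⁿ — O(4ⁿ) is strictly between O(3ⁿ) and O(n!) ✓
  C. n — O(n) does not grow strictly faster than f(n)
  D. nⁿ — O(nⁿ) does not grow strictly slower than h(n)

Only option B (4ⁿ) lies strictly between.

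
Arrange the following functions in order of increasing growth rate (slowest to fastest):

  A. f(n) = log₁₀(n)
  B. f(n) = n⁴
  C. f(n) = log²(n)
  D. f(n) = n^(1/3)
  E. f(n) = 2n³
A < C < D < E < B

Comparing growth rates:
A = log₁₀(n) is O(log n)
C = log²(n) is O(log² n)
D = n^(1/3) is O(n^(1/3))
E = 2n³ is O(n³)
B = n⁴ is O(n⁴)

Therefore, the order from slowest to fastest is: A < C < D < E < B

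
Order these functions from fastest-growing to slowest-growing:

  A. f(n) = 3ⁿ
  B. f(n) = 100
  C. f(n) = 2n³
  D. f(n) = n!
D > A > C > B

Comparing growth rates:
D = n! is O(n!)
A = 3ⁿ is O(3ⁿ)
C = 2n³ is O(n³)
B = 100 is O(1)

Therefore, the order from fastest to slowest is: D > A > C > B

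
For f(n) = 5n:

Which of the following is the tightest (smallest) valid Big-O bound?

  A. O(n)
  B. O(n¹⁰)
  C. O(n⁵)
A

f(n) = 5n is O(n).
All listed options are valid Big-O bounds (upper bounds),
but O(n) is the tightest (smallest valid bound).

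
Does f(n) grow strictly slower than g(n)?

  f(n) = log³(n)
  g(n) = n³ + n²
True

f(n) = log³(n) is O(log³ n), and g(n) = n³ + n² is O(n³).
Since O(log³ n) grows strictly slower than O(n³), f(n) = o(g(n)) is true.
This means lim(n→∞) f(n)/g(n) = 0.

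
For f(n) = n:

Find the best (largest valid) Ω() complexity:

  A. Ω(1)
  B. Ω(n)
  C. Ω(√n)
B

f(n) = n is Ω(n).
All listed options are valid Big-Ω bounds (lower bounds),
but Ω(n) is the tightest (largest valid bound).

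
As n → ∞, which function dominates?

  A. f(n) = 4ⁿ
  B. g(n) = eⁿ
A

f(n) = 4ⁿ is O(4ⁿ), while g(n) = eⁿ is O(eⁿ).
Since O(4ⁿ) grows faster than O(eⁿ), f(n) dominates.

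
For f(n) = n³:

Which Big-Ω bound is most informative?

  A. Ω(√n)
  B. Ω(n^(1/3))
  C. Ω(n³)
C

f(n) = n³ is Ω(n³).
All listed options are valid Big-Ω bounds (lower bounds),
but Ω(n³) is the tightest (largest valid bound).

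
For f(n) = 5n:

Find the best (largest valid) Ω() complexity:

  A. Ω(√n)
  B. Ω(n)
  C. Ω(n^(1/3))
B

f(n) = 5n is Ω(n).
All listed options are valid Big-Ω bounds (lower bounds),
but Ω(n) is the tightest (largest valid bound).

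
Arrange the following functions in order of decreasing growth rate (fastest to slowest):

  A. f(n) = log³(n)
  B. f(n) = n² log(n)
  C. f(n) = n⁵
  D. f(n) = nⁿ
D > C > B > A

Comparing growth rates:
D = nⁿ is O(nⁿ)
C = n⁵ is O(n⁵)
B = n² log(n) is O(n² log n)
A = log³(n) is O(log³ n)

Therefore, the order from fastest to slowest is: D > C > B > A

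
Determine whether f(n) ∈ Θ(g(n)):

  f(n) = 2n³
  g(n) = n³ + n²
True

f(n) = 2n³ and g(n) = n³ + n² are both O(n³).
Since they have the same asymptotic growth rate, f(n) = Θ(g(n)) is true.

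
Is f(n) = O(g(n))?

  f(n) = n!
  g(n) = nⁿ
True

f(n) = n! is O(n!), and g(n) = nⁿ is O(nⁿ).
Since O(n!) ⊆ O(nⁿ) (f grows no faster than g), f(n) = O(g(n)) is true.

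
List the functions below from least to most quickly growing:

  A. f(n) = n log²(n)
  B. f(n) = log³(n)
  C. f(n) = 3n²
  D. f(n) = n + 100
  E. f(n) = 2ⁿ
B < D < A < C < E

Comparing growth rates:
B = log³(n) is O(log³ n)
D = n + 100 is O(n)
A = n log²(n) is O(n log² n)
C = 3n² is O(n²)
E = 2ⁿ is O(2ⁿ)

Therefore, the order from slowest to fastest is: B < D < A < C < E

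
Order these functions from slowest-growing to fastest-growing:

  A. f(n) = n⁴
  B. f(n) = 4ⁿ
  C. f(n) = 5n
C < A < B

Comparing growth rates:
C = 5n is O(n)
A = n⁴ is O(n⁴)
B = 4ⁿ is O(4ⁿ)

Therefore, the order from slowest to fastest is: C < A < B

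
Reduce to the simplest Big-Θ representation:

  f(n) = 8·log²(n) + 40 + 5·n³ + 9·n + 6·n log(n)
Θ(n³)

Order the terms by growth rate: 40 ≺ 8·log²(n) ≺ 9·n ≺ 6·n log(n) ≺ 5·n³.
The fastest-growing term 5·n³ dominates as n → ∞; dropping its constant factor gives Θ(n³).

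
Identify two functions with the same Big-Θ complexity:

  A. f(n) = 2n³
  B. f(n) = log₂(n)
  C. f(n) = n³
A and C

Examining each function:
  A. 2n³ is O(n³)
  B. log₂(n) is O(log n)
  C. n³ is O(n³)

Functions A and C both have the same complexity class.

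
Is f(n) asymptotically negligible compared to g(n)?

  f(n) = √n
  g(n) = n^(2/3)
True

f(n) = √n is O(√n), and g(n) = n^(2/3) is O(n^(2/3)).
Since O(√n) grows strictly slower than O(n^(2/3)), f(n) = o(g(n)) is true.
This means lim(n→∞) f(n)/g(n) = 0.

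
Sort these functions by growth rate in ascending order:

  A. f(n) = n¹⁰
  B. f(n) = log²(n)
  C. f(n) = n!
B < A < C

Comparing growth rates:
B = log²(n) is O(log² n)
A = n¹⁰ is O(n¹⁰)
C = n! is O(n!)

Therefore, the order from slowest to fastest is: B < A < C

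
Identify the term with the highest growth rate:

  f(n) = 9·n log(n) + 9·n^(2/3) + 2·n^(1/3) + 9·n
9·n log(n)

Looking at each term:
  - 9·n log(n) is O(n log n)
  - 9·n^(2/3) is O(n^(2/3))
  - 2·n^(1/3) is O(n^(1/3))
  - 9·n is O(n)

The term 9·n log(n) (O(n log n)) grows fastest and dominates all others.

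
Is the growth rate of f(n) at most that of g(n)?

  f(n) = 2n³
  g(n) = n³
True

f(n) = 2n³ and g(n) = n³ are both O(n³).
Big-O permits equal growth rates (f ≤ c·g for some c), so f(n) = O(g(n)) is true.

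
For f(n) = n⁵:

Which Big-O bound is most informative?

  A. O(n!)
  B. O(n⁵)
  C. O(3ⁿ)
B

f(n) = n⁵ is O(n⁵).
All listed options are valid Big-O bounds (upper bounds),
but O(n⁵) is the tightest (smallest valid bound).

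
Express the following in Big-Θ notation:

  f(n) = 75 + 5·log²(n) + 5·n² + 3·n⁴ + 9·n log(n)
Θ(n⁴)

Order the terms by growth rate: 75 ≺ 5·log²(n) ≺ 9·n log(n) ≺ 5·n² ≺ 3·n⁴.
The fastest-growing term 3·n⁴ dominates as n → ∞; dropping its constant factor gives Θ(n⁴).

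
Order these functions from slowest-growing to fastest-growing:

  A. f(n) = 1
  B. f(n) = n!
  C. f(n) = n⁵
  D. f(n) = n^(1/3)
A < D < C < B

Comparing growth rates:
A = 1 is O(1)
D = n^(1/3) is O(n^(1/3))
C = n⁵ is O(n⁵)
B = n! is O(n!)

Therefore, the order from slowest to fastest is: A < D < C < B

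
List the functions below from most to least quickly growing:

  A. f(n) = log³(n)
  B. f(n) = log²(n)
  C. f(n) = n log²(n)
C > A > B

Comparing growth rates:
C = n log²(n) is O(n log² n)
A = log³(n) is O(log³ n)
B = log²(n) is O(log² n)

Therefore, the order from fastest to slowest is: C > A > B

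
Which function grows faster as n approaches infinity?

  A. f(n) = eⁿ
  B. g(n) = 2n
A

f(n) = eⁿ is O(eⁿ), while g(n) = 2n is O(n).
Since O(eⁿ) grows faster than O(n), f(n) dominates.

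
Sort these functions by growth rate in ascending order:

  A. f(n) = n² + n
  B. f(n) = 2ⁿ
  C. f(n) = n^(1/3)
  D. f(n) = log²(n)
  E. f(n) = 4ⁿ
D < C < A < B < E

Comparing growth rates:
D = log²(n) is O(log² n)
C = n^(1/3) is O(n^(1/3))
A = n² + n is O(n²)
B = 2ⁿ is O(2ⁿ)
E = 4ⁿ is O(4ⁿ)

Therefore, the order from slowest to fastest is: D < C < A < B < E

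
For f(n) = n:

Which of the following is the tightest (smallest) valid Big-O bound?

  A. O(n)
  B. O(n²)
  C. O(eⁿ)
A

f(n) = n is O(n).
All listed options are valid Big-O bounds (upper bounds),
but O(n) is the tightest (smallest valid bound).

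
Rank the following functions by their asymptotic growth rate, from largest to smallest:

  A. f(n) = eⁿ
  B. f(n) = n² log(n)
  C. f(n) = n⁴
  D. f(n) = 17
A > C > B > D

Comparing growth rates:
A = eⁿ is O(eⁿ)
C = n⁴ is O(n⁴)
B = n² log(n) is O(n² log n)
D = 17 is O(1)

Therefore, the order from fastest to slowest is: A > C > B > D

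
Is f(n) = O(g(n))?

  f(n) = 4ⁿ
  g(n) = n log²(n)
False

f(n) = 4ⁿ is O(4ⁿ), and g(n) = n log²(n) is O(n log² n).
Since O(4ⁿ) grows faster than O(n log² n), f(n) = O(g(n)) is false.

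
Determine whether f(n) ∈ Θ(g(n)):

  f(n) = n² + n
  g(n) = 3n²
True

f(n) = n² + n and g(n) = 3n² are both O(n²).
Since they have the same asymptotic growth rate, f(n) = Θ(g(n)) is true.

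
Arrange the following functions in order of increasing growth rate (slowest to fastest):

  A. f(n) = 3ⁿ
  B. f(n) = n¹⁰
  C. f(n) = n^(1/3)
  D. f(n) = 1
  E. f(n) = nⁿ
D < C < B < A < E

Comparing growth rates:
D = 1 is O(1)
C = n^(1/3) is O(n^(1/3))
B = n¹⁰ is O(n¹⁰)
A = 3ⁿ is O(3ⁿ)
E = nⁿ is O(nⁿ)

Therefore, the order from slowest to fastest is: D < C < B < A < E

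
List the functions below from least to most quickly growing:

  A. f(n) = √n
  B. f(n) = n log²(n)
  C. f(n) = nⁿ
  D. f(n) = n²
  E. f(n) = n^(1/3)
E < A < B < D < C

Comparing growth rates:
E = n^(1/3) is O(n^(1/3))
A = √n is O(√n)
B = n log²(n) is O(n log² n)
D = n² is O(n²)
C = nⁿ is O(nⁿ)

Therefore, the order from slowest to fastest is: E < A < B < D < C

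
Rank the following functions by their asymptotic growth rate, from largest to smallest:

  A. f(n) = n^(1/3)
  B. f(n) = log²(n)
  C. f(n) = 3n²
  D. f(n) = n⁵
D > C > A > B

Comparing growth rates:
D = n⁵ is O(n⁵)
C = 3n² is O(n²)
A = n^(1/3) is O(n^(1/3))
B = log²(n) is O(log² n)

Therefore, the order from fastest to slowest is: D > C > A > B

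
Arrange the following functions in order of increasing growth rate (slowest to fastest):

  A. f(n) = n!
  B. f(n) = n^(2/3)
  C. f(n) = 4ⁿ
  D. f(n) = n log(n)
B < D < C < A

Comparing growth rates:
B = n^(2/3) is O(n^(2/3))
D = n log(n) is O(n log n)
C = 4ⁿ is O(4ⁿ)
A = n! is O(n!)

Therefore, the order from slowest to fastest is: B < D < C < A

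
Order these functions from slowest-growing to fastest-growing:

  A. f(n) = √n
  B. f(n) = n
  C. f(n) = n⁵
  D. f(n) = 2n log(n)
A < B < D < C

Comparing growth rates:
A = √n is O(√n)
B = n is O(n)
D = 2n log(n) is O(n log n)
C = n⁵ is O(n⁵)

Therefore, the order from slowest to fastest is: A < B < D < C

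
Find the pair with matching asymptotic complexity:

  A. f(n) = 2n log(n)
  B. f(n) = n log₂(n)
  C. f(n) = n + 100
A and B

Examining each function:
  A. 2n log(n) is O(n log n)
  B. n log₂(n) is O(n log n)
  C. n + 100 is O(n)

Functions A and B both have the same complexity class.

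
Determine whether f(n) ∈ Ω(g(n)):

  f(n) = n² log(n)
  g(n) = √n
True

f(n) = n² log(n) is O(n² log n), and g(n) = √n is O(√n).
Since O(n² log n) grows at least as fast as O(√n), f(n) = Ω(g(n)) is true.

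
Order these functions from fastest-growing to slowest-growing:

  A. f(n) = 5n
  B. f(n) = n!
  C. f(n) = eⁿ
B > C > A

Comparing growth rates:
B = n! is O(n!)
C = eⁿ is O(eⁿ)
A = 5n is O(n)

Therefore, the order from fastest to slowest is: B > C > A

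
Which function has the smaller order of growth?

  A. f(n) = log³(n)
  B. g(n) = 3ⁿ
A

f(n) = log³(n) is O(log³ n), while g(n) = 3ⁿ is O(3ⁿ).
Since O(log³ n) grows slower than O(3ⁿ), f(n) is dominated.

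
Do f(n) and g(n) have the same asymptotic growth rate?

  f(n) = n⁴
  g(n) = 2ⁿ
False

f(n) = n⁴ is O(n⁴), and g(n) = 2ⁿ is O(2ⁿ).
Since they have different growth rates, f(n) = Θ(g(n)) is false.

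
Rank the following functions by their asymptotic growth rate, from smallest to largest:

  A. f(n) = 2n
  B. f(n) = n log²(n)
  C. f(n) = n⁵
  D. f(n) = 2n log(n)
A < D < B < C

Comparing growth rates:
A = 2n is O(n)
D = 2n log(n) is O(n log n)
B = n log²(n) is O(n log² n)
C = n⁵ is O(n⁵)

Therefore, the order from slowest to fastest is: A < D < B < C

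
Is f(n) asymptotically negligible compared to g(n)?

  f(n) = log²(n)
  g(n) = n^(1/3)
True

f(n) = log²(n) is O(log² n), and g(n) = n^(1/3) is O(n^(1/3)).
Since O(log² n) grows strictly slower than O(n^(1/3)), f(n) = o(g(n)) is true.
This means lim(n→∞) f(n)/g(n) = 0.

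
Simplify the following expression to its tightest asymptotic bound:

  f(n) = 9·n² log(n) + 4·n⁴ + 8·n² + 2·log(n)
Θ(n⁴)

Order the terms by growth rate: 2·log(n) ≺ 8·n² ≺ 9·n² log(n) ≺ 4·n⁴.
The fastest-growing term 4·n⁴ dominates as n → ∞; dropping its constant factor gives Θ(n⁴).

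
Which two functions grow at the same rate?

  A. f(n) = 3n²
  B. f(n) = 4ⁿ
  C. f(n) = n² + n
A and C

Examining each function:
  A. 3n² is O(n²)
  B. 4ⁿ is O(4ⁿ)
  C. n² + n is O(n²)

Functions A and C both have the same complexity class.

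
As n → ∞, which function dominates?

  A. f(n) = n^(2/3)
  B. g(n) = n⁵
B

f(n) = n^(2/3) is O(n^(2/3)), while g(n) = n⁵ is O(n⁵).
Since O(n⁵) grows faster than O(n^(2/3)), g(n) dominates.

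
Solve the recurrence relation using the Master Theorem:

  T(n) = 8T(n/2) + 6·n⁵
Θ(n⁵)

Master Theorem: a = 8, b = 2, f(n) = 6·n⁵.
Compute the critical exponent d = log₂(8) = 3.
Compare f(n) = Θ(n⁵) against n^d:
  k = 5 > d = 3, so f(n) = Ω(n^(d+ε)) — Case 3.
  Regularity: a·(n/b)^5/n^5 = a/b^5 = 8/32 < 1 ✓.
  The top-level work dominates: T(n) = Θ(f(n)) = Θ(n⁵).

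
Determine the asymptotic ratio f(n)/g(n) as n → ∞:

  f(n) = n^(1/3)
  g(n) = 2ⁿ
0

Since n^(1/3) (O(n^(1/3))) grows slower than 2ⁿ (O(2ⁿ)),
the ratio f(n)/g(n) → 0 as n → ∞.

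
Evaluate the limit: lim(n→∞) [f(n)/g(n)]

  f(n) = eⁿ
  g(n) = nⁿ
0

Since eⁿ (O(eⁿ)) grows slower than nⁿ (O(nⁿ)),
the ratio f(n)/g(n) → 0 as n → ∞.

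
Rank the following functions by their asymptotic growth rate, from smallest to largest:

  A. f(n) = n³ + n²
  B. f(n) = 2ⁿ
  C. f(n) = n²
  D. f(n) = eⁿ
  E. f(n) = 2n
E < C < A < B < D

Comparing growth rates:
E = 2n is O(n)
C = n² is O(n²)
A = n³ + n² is O(n³)
B = 2ⁿ is O(2ⁿ)
D = eⁿ is O(eⁿ)

Therefore, the order from slowest to fastest is: E < C < A < B < D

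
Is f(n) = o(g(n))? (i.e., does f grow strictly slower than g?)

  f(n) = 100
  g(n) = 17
False

f(n) = 100 is O(1), and g(n) = 17 is O(1).
Since they have the same growth rate, f(n) = o(g(n)) is false.
(f = o(g) requires f to grow strictly slower, not equal.)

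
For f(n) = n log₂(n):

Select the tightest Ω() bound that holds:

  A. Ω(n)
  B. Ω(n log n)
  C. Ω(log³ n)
B

f(n) = n log₂(n) is Ω(n log n).
All listed options are valid Big-Ω bounds (lower bounds),
but Ω(n log n) is the tightest (largest valid bound).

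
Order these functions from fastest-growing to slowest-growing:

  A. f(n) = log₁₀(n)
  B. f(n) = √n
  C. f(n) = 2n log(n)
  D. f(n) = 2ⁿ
D > C > B > A

Comparing growth rates:
D = 2ⁿ is O(2ⁿ)
C = 2n log(n) is O(n log n)
B = √n is O(√n)
A = log₁₀(n) is O(log n)

Therefore, the order from fastest to slowest is: D > C > B > A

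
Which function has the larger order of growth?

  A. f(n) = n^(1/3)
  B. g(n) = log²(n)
A

f(n) = n^(1/3) is O(n^(1/3)), while g(n) = log²(n) is O(log² n).
Since O(n^(1/3)) grows faster than O(log² n), f(n) dominates.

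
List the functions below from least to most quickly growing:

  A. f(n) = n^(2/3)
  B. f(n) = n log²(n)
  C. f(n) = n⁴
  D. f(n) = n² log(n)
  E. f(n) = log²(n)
E < A < B < D < C

Comparing growth rates:
E = log²(n) is O(log² n)
A = n^(2/3) is O(n^(2/3))
B = n log²(n) is O(n log² n)
D = n² log(n) is O(n² log n)
C = n⁴ is O(n⁴)

Therefore, the order from slowest to fastest is: E < A < B < D < C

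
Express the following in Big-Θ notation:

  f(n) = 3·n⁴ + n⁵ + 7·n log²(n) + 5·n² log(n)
Θ(n⁵)

Order the terms by growth rate: 7·n log²(n) ≺ 5·n² log(n) ≺ 3·n⁴ ≺ n⁵.
The fastest-growing term n⁵ dominates as n → ∞; dropping its constant factor gives Θ(n⁵).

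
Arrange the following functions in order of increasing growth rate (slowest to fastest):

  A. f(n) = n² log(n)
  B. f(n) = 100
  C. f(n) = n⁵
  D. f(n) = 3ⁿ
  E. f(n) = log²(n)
B < E < A < C < D

Comparing growth rates:
B = 100 is O(1)
E = log²(n) is O(log² n)
A = n² log(n) is O(n² log n)
C = n⁵ is O(n⁵)
D = 3ⁿ is O(3ⁿ)

Therefore, the order from slowest to fastest is: B < E < A < C < D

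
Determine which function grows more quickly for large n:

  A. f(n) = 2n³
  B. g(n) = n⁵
B

f(n) = 2n³ is O(n³), while g(n) = n⁵ is O(n⁵).
Since O(n⁵) grows faster than O(n³), g(n) dominates.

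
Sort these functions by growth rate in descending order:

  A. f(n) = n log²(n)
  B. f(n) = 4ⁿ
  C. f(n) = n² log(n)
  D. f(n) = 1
B > C > A > D

Comparing growth rates:
B = 4ⁿ is O(4ⁿ)
C = n² log(n) is O(n² log n)
A = n log²(n) is O(n log² n)
D = 1 is O(1)

Therefore, the order from fastest to slowest is: B > C > A > D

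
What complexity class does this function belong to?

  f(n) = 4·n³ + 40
O(n³)

The dominant term in 4·n³ + 40 is 4·n³, which is Θ(n³).
Lower-order terms (40) are asymptotically negligible.
Constants are absorbed, so the tightest bound is O(n³).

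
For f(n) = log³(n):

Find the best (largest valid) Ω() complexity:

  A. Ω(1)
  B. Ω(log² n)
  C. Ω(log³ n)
C

f(n) = log³(n) is Ω(log³ n).
All listed options are valid Big-Ω bounds (lower bounds),
but Ω(log³ n) is the tightest (largest valid bound).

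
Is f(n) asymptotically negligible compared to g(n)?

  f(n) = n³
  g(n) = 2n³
False

f(n) = n³ is O(n³), and g(n) = 2n³ is O(n³).
Since they have the same growth rate, f(n) = o(g(n)) is false.
(f = o(g) requires f to grow strictly slower, not equal.)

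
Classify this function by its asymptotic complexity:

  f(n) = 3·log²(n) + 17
O(log² n)

The dominant term in 3·log²(n) + 17 is 3·log²(n), which is Θ(log² n).
Lower-order terms (17) are asymptotically negligible.
Constants are absorbed, so the tightest bound is O(log² n).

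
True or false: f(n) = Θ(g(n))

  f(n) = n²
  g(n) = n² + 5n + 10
True

f(n) = n² and g(n) = n² + 5n + 10 are both O(n²).
Since they have the same asymptotic growth rate, f(n) = Θ(g(n)) is true.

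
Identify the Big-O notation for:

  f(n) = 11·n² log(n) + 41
O(n² log n)

The dominant term in 11·n² log(n) + 41 is 11·n² log(n), which is Θ(n² log n).
Lower-order terms (41) are asymptotically negligible.
Constants are absorbed, so the tightest bound is O(n² log n).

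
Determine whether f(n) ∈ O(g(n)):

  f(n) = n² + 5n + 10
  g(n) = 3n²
True

f(n) = n² + 5n + 10 and g(n) = 3n² are both O(n²).
Big-O permits equal growth rates (f ≤ c·g for some c), so f(n) = O(g(n)) is true.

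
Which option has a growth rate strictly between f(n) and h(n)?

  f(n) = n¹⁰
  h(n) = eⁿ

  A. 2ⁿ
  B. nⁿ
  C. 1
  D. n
A

We need g(n) with n¹⁰ = o(g(n)) and g(n) = o(eⁿ), i.e. O(n¹⁰) ≺ g ≺ O(eⁿ).
Check each option:
  A. 2ⁿ — O(2ⁿ) is strictly between O(n¹⁰) and O(eⁿ) ✓
  B. nⁿ — O(nⁿ) does not grow strictly slower than h(n)
  C. 1 — O(1) does not grow strictly faster than f(n)
  D. n — O(n) does not grow strictly faster than f(n)

Only option A (2ⁿ) lies strictly between.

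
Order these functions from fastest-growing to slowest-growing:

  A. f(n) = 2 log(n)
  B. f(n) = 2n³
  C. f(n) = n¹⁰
C > B > A

Comparing growth rates:
C = n¹⁰ is O(n¹⁰)
B = 2n³ is O(n³)
A = 2 log(n) is O(log n)

Therefore, the order from fastest to slowest is: C > B > A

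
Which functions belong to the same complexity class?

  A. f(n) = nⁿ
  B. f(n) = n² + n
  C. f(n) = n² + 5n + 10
B and C

Examining each function:
  A. nⁿ is O(nⁿ)
  B. n² + n is O(n²)
  C. n² + 5n + 10 is O(n²)

Functions B and C both have the same complexity class.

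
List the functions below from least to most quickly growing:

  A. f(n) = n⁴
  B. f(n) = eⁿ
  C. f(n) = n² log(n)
C < A < B

Comparing growth rates:
C = n² log(n) is O(n² log n)
A = n⁴ is O(n⁴)
B = eⁿ is O(eⁿ)

Therefore, the order from slowest to fastest is: C < A < B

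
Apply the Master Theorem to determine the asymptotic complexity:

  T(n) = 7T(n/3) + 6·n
Θ(n^log₃(7))

Master Theorem: a = 7, b = 3, f(n) = 6·n.
Compute the critical exponent d = log₃(7) = 1.771.
Compare f(n) = Θ(n) against n^d:
  k = 1 < d = 1.771, so f(n) = O(n^(d-ε)) — Case 1.
  The recursion cost dominates: T(n) = Θ(n^d) = Θ(n^log₃(7)).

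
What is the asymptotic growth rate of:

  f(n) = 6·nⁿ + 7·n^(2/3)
Θ(nⁿ)

Order the terms by growth rate: 7·n^(2/3) ≺ 6·nⁿ.
The fastest-growing term 6·nⁿ dominates as n → ∞; dropping its constant factor gives Θ(nⁿ).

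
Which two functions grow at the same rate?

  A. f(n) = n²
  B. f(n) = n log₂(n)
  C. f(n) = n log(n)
B and C

Examining each function:
  A. n² is O(n²)
  B. n log₂(n) is O(n log n)
  C. n log(n) is O(n log n)

Functions B and C both have the same complexity class.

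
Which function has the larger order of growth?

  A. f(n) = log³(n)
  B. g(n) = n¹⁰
B

f(n) = log³(n) is O(log³ n), while g(n) = n¹⁰ is O(n¹⁰).
Since O(n¹⁰) grows faster than O(log³ n), g(n) dominates.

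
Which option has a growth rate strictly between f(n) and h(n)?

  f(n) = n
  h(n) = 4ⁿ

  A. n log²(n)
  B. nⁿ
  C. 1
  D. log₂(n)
A

We need g(n) with n = o(g(n)) and g(n) = o(4ⁿ), i.e. O(n) ≺ g ≺ O(4ⁿ).
Check each option:
  A. n log²(n) — O(n log² n) is strictly between O(n) and O(4ⁿ) ✓
  B. nⁿ — O(nⁿ) does not grow strictly slower than h(n)
  C. 1 — O(1) does not grow strictly faster than f(n)
  D. log₂(n) — O(log n) does not grow strictly faster than f(n)

Only option A (n log²(n)) lies strictly between.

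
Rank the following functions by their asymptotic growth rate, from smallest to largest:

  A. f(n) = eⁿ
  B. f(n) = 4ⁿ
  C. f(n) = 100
C < A < B

Comparing growth rates:
C = 100 is O(1)
A = eⁿ is O(eⁿ)
B = 4ⁿ is O(4ⁿ)

Therefore, the order from slowest to fastest is: C < A < B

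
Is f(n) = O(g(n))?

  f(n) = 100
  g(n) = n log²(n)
True

f(n) = 100 is O(1), and g(n) = n log²(n) is O(n log² n).
Since O(1) ⊆ O(n log² n) (f grows no faster than g), f(n) = O(g(n)) is true.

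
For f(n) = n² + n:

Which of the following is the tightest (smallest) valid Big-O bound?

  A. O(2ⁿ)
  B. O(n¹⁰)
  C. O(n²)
C

f(n) = n² + n is O(n²).
All listed options are valid Big-O bounds (upper bounds),
but O(n²) is the tightest (smallest valid bound).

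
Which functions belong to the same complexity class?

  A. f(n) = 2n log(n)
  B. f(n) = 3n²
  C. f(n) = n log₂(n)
A and C

Examining each function:
  A. 2n log(n) is O(n log n)
  B. 3n² is O(n²)
  C. n log₂(n) is O(n log n)

Functions A and C both have the same complexity class.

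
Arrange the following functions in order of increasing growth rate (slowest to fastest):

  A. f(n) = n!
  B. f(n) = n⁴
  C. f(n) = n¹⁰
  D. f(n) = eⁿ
B < C < D < A

Comparing growth rates:
B = n⁴ is O(n⁴)
C = n¹⁰ is O(n¹⁰)
D = eⁿ is O(eⁿ)
A = n! is O(n!)

Therefore, the order from slowest to fastest is: B < C < D < A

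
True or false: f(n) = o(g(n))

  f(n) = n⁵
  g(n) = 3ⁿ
True

f(n) = n⁵ is O(n⁵), and g(n) = 3ⁿ is O(3ⁿ).
Since O(n⁵) grows strictly slower than O(3ⁿ), f(n) = o(g(n)) is true.
This means lim(n→∞) f(n)/g(n) = 0.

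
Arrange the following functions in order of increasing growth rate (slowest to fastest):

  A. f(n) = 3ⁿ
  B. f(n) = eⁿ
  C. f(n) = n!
B < A < C

Comparing growth rates:
B = eⁿ is O(eⁿ)
A = 3ⁿ is O(3ⁿ)
C = n! is O(n!)

Therefore, the order from slowest to fastest is: B < A < C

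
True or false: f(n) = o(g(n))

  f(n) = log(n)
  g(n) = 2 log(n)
False

f(n) = log(n) is O(log n), and g(n) = 2 log(n) is O(log n).
Since they have the same growth rate, f(n) = o(g(n)) is false.
(f = o(g) requires f to grow strictly slower, not equal.)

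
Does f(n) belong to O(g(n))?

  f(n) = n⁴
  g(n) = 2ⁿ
True

f(n) = n⁴ is O(n⁴), and g(n) = 2ⁿ is O(2ⁿ).
Since O(n⁴) ⊆ O(2ⁿ) (f grows no faster than g), f(n) = O(g(n)) is true.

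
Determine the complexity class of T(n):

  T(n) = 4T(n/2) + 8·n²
Θ(n² log n)

Master Theorem: a = 4, b = 2, f(n) = 8·n².
Compute the critical exponent d = log₂(4) = 2.
Compare f(n) = Θ(n²) against n^d:
  k = 2 = d, so f(n) = Θ(n^d) — Case 2.
  Work is balanced across levels: T(n) = Θ(n^d log n) = Θ(n² log n).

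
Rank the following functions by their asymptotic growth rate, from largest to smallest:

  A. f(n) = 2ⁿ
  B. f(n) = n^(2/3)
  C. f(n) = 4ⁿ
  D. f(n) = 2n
C > A > D > B

Comparing growth rates:
C = 4ⁿ is O(4ⁿ)
A = 2ⁿ is O(2ⁿ)
D = 2n is O(n)
B = n^(2/3) is O(n^(2/3))

Therefore, the order from fastest to slowest is: C > A > D > B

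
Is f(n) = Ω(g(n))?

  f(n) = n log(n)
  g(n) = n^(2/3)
True

f(n) = n log(n) is O(n log n), and g(n) = n^(2/3) is O(n^(2/3)).
Since O(n log n) grows at least as fast as O(n^(2/3)), f(n) = Ω(g(n)) is true.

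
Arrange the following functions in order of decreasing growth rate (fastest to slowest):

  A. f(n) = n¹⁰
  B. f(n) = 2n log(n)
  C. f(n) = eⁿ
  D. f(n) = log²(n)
C > A > B > D

Comparing growth rates:
C = eⁿ is O(eⁿ)
A = n¹⁰ is O(n¹⁰)
B = 2n log(n) is O(n log n)
D = log²(n) is O(log² n)

Therefore, the order from fastest to slowest is: C > A > B > D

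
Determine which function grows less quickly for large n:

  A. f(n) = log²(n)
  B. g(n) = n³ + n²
A

f(n) = log²(n) is O(log² n), while g(n) = n³ + n² is O(n³).
Since O(log² n) grows slower than O(n³), f(n) is dominated.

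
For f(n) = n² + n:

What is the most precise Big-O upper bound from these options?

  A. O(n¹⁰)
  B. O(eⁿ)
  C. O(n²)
C

f(n) = n² + n is O(n²).
All listed options are valid Big-O bounds (upper bounds),
but O(n²) is the tightest (smallest valid bound).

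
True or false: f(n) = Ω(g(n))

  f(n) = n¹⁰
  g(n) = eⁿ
False

f(n) = n¹⁰ is O(n¹⁰), and g(n) = eⁿ is O(eⁿ).
Since O(n¹⁰) grows slower than O(eⁿ), f(n) = Ω(g(n)) is false.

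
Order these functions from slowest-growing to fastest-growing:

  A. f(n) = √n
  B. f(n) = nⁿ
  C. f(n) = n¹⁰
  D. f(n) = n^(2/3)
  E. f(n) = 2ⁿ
A < D < C < E < B

Comparing growth rates:
A = √n is O(√n)
D = n^(2/3) is O(n^(2/3))
C = n¹⁰ is O(n¹⁰)
E = 2ⁿ is O(2ⁿ)
B = nⁿ is O(nⁿ)

Therefore, the order from slowest to fastest is: A < D < C < E < B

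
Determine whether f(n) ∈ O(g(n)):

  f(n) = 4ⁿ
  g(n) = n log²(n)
False

f(n) = 4ⁿ is O(4ⁿ), and g(n) = n log²(n) is O(n log² n).
Since O(4ⁿ) grows faster than O(n log² n), f(n) = O(g(n)) is false.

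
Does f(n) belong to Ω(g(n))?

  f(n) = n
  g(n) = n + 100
True

f(n) = n and g(n) = n + 100 are both O(n).
Big-Ω permits equal growth rates (f ≥ c·g for some c > 0), so f(n) = Ω(g(n)) is true.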